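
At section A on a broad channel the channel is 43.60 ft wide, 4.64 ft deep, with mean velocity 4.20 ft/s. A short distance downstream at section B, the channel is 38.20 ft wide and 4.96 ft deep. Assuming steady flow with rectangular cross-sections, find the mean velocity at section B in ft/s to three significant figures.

4.48 ft/s

Q = A₁V₁ = (43.60×4.64) × 4.20 = 849.7 ft³/s
A₂ = 38.20 × 4.96 = 189.5 ft²
V₂ = Q/A₂ = 849.7/189.5 = 4.484 ft/s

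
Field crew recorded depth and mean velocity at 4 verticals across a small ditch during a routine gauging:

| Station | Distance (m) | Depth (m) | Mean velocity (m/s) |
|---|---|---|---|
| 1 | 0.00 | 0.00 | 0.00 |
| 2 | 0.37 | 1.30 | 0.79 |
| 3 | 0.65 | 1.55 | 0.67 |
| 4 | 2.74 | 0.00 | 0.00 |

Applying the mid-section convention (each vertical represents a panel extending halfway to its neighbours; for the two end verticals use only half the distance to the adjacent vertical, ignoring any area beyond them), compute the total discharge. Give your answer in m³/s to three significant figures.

w_2 = (0.65 − 0.00)/2 = 0.325 m; q_2 = 0.79 × 1.30 × 0.325 = 0.3338 m³/s
w_3 = (2.74 − 0.37)/2 = 1.185 m; q_3 = 0.67 × 1.55 × 1.185 = 1.231 m³/s
Stations 1, 4 contribute zero (depth or velocity is 0).
Q = Σ qᵢ = 1.564 m³/s

1.56 m³/s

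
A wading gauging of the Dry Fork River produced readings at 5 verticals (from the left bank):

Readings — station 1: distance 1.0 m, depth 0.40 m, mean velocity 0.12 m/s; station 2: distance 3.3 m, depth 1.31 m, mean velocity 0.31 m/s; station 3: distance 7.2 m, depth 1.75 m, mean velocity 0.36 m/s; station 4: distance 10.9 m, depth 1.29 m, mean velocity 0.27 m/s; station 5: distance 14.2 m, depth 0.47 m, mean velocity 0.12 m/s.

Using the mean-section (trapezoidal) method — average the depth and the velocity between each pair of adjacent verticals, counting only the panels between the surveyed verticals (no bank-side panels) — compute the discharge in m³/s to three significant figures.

4.76 m³/s

Panel 1-2: Δb = 2.3 m, d̄ = (0.40+1.31)/2 = 0.855, v̄ = (0.12+0.31)/2 = 0.215 → q = 2.3×0.855×0.215 = 0.4228 m³/s
Panel 2-3: Δb = 3.9 m, d̄ = (1.31+1.75)/2 = 1.53, v̄ = (0.31+0.36)/2 = 0.335 → q = 3.9×1.53×0.335 = 1.999 m³/s
Panel 3-4: Δb = 3.7 m, d̄ = (1.75+1.29)/2 = 1.52, v̄ = (0.36+0.27)/2 = 0.315 → q = 3.7×1.52×0.315 = 1.772 m³/s
Panel 4-5: Δb = 3.3 m, d̄ = (1.29+0.47)/2 = 0.88, v̄ = (0.27+0.12)/2 = 0.195 → q = 3.3×0.88×0.195 = 0.5663 m³/s
Q = Σ q = 4.760 m³/s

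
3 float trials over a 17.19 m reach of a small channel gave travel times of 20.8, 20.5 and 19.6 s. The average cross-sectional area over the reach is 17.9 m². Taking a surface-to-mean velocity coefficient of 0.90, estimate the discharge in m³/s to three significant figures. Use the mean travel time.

t̄ = (20.8 + 20.5 + 19.6) / 3 = 20.3 s
v_surface = L / t̄ = 17.19 / 20.3 = 0.8468 m/s
v_mean = 0.90 × 0.8468 = 0.7621 m/s
Q = A × v_mean = 17.9 × 0.7621 = 13.64 m³/s

13.6 m³/s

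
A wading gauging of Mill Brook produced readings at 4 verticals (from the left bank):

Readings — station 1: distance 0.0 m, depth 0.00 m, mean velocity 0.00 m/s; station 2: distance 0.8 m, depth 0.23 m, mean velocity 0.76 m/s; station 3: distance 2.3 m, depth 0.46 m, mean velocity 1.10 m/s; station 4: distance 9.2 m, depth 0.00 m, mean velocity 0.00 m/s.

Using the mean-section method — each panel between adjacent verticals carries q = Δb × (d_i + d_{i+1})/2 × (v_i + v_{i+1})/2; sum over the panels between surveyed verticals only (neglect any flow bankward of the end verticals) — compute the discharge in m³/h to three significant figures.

5000 m³/h

Panel 1-2: Δb = 0.8 m, d̄ = (0.00+0.23)/2 = 0.115, v̄ = (0.00+0.76)/2 = 0.38 → q = 0.8×0.115×0.38 = 0.03496 m³/s
Panel 2-3: Δb = 1.5 m, d̄ = (0.23+0.46)/2 = 0.345, v̄ = (0.76+1.10)/2 = 0.93 → q = 1.5×0.345×0.93 = 0.4813 m³/s
Panel 3-4: Δb = 6.9 m, d̄ = (0.46+0.00)/2 = 0.23, v̄ = (1.10+0.00)/2 = 0.55 → q = 6.9×0.23×0.55 = 0.8729 m³/s
Q = Σ q = 1.389 m³/s
= 1.389 × 3600 = 5001 m³/h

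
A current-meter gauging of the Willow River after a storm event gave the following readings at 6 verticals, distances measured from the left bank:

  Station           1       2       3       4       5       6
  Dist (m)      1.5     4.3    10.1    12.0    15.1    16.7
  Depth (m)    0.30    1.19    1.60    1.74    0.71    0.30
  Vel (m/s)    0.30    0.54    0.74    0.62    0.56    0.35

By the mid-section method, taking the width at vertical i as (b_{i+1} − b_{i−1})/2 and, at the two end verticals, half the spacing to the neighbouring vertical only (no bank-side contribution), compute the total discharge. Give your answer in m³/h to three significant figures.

40200 m³/h

w_1 = (4.3 − 1.5)/2 = 1.4 m; q_1 = 0.30 × 0.30 × 1.4 = 0.1260 m³/s
w_2 = (10.1 − 1.5)/2 = 4.3 m; q_2 = 0.54 × 1.19 × 4.3 = 2.763 m³/s
w_3 = (12.0 − 4.3)/2 = 3.85 m; q_3 = 0.74 × 1.60 × 3.85 = 4.558 m³/s
w_4 = (15.1 − 10.1)/2 = 2.5 m; q_4 = 0.62 × 1.74 × 2.5 = 2.697 m³/s
w_5 = (16.7 − 12.0)/2 = 2.35 m; q_5 = 0.56 × 0.71 × 2.35 = 0.9344 m³/s
w_6 = (16.7 − 15.1)/2 = 0.8 m; q_6 = 0.35 × 0.30 × 0.8 = 0.08400 m³/s
Q = Σ qᵢ = 11.16 m³/s
= 11.16 × 3600 = 40190 m³/h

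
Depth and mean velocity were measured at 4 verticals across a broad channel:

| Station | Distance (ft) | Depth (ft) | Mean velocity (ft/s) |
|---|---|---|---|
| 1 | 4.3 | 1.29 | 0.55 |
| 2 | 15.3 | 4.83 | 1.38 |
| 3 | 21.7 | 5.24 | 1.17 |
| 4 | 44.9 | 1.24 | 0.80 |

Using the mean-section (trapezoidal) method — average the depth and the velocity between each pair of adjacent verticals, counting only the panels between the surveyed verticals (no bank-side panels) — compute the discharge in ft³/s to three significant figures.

Panel 1-2: Δb = 11 ft, d̄ = (1.29+4.83)/2 = 3.06, v̄ = (0.55+1.38)/2 = 0.965 → q = 11×3.06×0.965 = 32.48 ft³/s
Panel 2-3: Δb = 6.4 ft, d̄ = (4.83+5.24)/2 = 5.035, v̄ = (1.38+1.17)/2 = 1.275 → q = 6.4×5.035×1.275 = 41.09 ft³/s
Panel 3-4: Δb = 23.2 ft, d̄ = (5.24+1.24)/2 = 3.24, v̄ = (1.17+0.80)/2 = 0.985 → q = 23.2×3.24×0.985 = 74.04 ft³/s
Q = Σ q = 147.6 ft³/s

148 ft³/s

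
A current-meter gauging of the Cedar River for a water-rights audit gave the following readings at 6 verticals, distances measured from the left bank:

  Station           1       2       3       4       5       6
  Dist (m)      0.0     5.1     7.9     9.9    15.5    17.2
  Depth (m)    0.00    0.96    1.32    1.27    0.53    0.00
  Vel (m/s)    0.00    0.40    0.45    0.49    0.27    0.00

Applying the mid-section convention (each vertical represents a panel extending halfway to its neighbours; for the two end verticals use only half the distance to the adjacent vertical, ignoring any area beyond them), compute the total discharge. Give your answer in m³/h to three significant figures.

21000 m³/h

w_2 = (7.9 − 0.0)/2 = 3.95 m; q_2 = 0.40 × 0.96 × 3.95 = 1.517 m³/s
w_3 = (9.9 − 5.1)/2 = 2.4 m; q_3 = 0.45 × 1.32 × 2.4 = 1.426 m³/s
w_4 = (15.5 − 7.9)/2 = 3.8 m; q_4 = 0.49 × 1.27 × 3.8 = 2.365 m³/s
w_5 = (17.2 − 9.9)/2 = 3.65 m; q_5 = 0.27 × 0.53 × 3.65 = 0.5223 m³/s
Stations 1, 6 contribute zero (depth or velocity is 0).
Q = Σ qᵢ = 5.829 m³/s
= 5.829 × 3600 = 20990 m³/h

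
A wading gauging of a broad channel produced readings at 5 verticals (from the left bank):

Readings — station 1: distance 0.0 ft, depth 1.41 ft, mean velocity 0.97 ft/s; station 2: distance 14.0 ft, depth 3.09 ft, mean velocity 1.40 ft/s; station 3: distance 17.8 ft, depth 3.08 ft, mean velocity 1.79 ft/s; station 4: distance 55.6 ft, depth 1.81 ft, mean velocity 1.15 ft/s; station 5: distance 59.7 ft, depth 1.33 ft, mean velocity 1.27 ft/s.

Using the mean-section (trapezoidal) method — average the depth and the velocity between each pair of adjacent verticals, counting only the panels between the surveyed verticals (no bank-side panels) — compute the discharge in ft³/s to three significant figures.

200 ft³/s

Panel 1-2: Δb = 14 ft, d̄ = (1.41+3.09)/2 = 2.25, v̄ = (0.97+1.40)/2 = 1.185 → q = 14×2.25×1.185 = 37.33 ft³/s
Panel 2-3: Δb = 3.8 ft, d̄ = (3.09+3.08)/2 = 3.085, v̄ = (1.40+1.79)/2 = 1.595 → q = 3.8×3.085×1.595 = 18.70 ft³/s
Panel 3-4: Δb = 37.8 ft, d̄ = (3.08+1.81)/2 = 2.445, v̄ = (1.79+1.15)/2 = 1.47 → q = 37.8×2.445×1.47 = 135.9 ft³/s
Panel 4-5: Δb = 4.1 ft, d̄ = (1.81+1.33)/2 = 1.57, v̄ = (1.15+1.27)/2 = 1.21 → q = 4.1×1.57×1.21 = 7.789 ft³/s
Q = Σ q = 199.7 ft³/s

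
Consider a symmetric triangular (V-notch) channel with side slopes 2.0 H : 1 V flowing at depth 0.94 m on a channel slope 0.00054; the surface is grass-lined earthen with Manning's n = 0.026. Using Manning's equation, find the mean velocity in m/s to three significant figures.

A = z·y² = 2.0×0.94² = 1.767 m²
P = 2y√(1+z²) = 2×0.94×√(1+2.0²) = 4.204 m
R = A/P = 1.767/4.204 = 0.4204 m
Q = (1/n)·A·R^(2/3)·S^(1/2) = (1/0.026) × 1.767 × 0.4204^(2/3) × 0.00054^(1/2) = 0.8863 m³/s
V = Q/A = 0.8863/1.767 = 0.5016 m/s

0.502 m/s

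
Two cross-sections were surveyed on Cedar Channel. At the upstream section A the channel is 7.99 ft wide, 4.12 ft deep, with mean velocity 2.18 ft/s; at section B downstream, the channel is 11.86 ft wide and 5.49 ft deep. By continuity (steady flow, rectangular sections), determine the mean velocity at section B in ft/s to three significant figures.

Q = A₁V₁ = (7.99×4.12) × 2.18 = 71.76 ft³/s
A₂ = 11.86 × 5.49 = 65.11 ft²
V₂ = Q/A₂ = 71.76/65.11 = 1.102 ft/s

1.10 ft/s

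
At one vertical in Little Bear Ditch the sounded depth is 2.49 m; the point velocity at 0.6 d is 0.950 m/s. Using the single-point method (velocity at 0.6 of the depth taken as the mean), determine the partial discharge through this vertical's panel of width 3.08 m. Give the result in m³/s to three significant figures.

7.29 m³/s

v̄ = v₀.₆ = 0.950 m/s
q = v̄ × d × w = 0.9500 × 2.49 × 3.08 = 7.286 m³/s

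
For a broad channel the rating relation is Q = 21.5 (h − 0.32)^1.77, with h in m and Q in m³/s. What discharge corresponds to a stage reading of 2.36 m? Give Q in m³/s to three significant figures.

75.9 m³/s

Q = 21.5 × (2.36 − 0.32)^1.77 = 21.5 × 2.04^1.77 = 75.94 m³/s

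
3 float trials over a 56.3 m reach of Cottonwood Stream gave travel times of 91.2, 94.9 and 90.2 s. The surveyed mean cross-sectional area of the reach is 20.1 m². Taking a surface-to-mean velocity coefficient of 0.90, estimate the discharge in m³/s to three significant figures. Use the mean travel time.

11.1 m³/s

t̄ = (91.2 + 94.9 + 90.2) / 3 = 92.1 s
v_surface = L / t̄ = 56.3 / 92.1 = 0.6113 m/s
v_mean = 0.90 × 0.6113 = 0.5502 m/s
Q = A × v_mean = 20.1 × 0.5502 = 11.06 m³/s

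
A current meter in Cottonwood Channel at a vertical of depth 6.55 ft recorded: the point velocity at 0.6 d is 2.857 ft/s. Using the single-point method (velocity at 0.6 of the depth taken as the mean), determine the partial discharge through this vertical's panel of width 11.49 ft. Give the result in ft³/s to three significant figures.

v̄ = v₀.₆ = 2.857 ft/s
q = v̄ × d × w = 2.857 × 6.55 × 11.49 = 215.0 ft³/s

215 ft³/s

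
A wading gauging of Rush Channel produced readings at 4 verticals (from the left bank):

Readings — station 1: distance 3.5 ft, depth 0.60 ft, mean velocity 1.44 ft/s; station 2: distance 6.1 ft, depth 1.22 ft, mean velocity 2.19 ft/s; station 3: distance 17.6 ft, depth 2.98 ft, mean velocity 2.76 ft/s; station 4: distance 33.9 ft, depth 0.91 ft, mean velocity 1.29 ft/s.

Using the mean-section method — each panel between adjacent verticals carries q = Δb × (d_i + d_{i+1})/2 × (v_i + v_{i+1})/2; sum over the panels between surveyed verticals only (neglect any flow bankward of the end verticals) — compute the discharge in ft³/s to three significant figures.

Panel 1-2: Δb = 2.6 ft, d̄ = (0.60+1.22)/2 = 0.91, v̄ = (1.44+2.19)/2 = 1.815 → q = 2.6×0.91×1.815 = 4.294 ft³/s
Panel 2-3: Δb = 11.5 ft, d̄ = (1.22+2.98)/2 = 2.1, v̄ = (2.19+2.76)/2 = 2.475 → q = 11.5×2.1×2.475 = 59.77 ft³/s
Panel 3-4: Δb = 16.3 ft, d̄ = (2.98+0.91)/2 = 1.945, v̄ = (2.76+1.29)/2 = 2.025 → q = 16.3×1.945×2.025 = 64.20 ft³/s
Q = Σ q = 128.3 ft³/s

128 ft³/s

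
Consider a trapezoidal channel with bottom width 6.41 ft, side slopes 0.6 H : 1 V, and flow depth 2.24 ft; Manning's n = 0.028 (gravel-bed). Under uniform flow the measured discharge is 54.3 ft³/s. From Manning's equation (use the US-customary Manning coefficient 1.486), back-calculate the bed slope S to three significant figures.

A = (b + z·y)·y = (6.41 + 0.6×2.24)×2.24 = 17.37 ft²
P = b + 2y√(1+z²) = 6.41 + 2×2.24×√(1+0.6²) = 11.63 ft
R = A/P = 17.37/11.63 = 1.493 ft
S = (Q·n / (1.486·A·R^(2/3)))² = (54.3×0.028 / (1.486×17.37×1.306))² = 0.002034

0.00203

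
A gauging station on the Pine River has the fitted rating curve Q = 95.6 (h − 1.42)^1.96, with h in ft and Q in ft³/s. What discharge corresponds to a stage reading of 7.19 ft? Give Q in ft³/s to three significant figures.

2970 ft³/s

Q = 95.6 × (7.19 − 1.42)^1.96 = 95.6 × 5.77^1.96 = 2967 ft³/s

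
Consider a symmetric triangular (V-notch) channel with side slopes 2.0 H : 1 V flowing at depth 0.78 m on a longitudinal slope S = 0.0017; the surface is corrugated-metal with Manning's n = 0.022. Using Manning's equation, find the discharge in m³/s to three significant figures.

A = z·y² = 2.0×0.78² = 1.217 m²
P = 2y√(1+z²) = 2×0.78×√(1+2.0²) = 3.488 m
R = A/P = 1.217/3.488 = 0.3488 m
Q = (1/n)·A·R^(2/3)·S^(1/2) = (1/0.022) × 1.217 × 0.3488^(2/3) × 0.0017^(1/2) = 1.130 m³/s

1.13 m³/s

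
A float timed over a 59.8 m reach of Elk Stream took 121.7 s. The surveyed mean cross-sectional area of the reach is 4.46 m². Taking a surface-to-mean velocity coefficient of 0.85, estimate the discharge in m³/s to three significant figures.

1.86 m³/s

v_surface = L / t̄ = 59.8 / 121.7 = 0.4914 m/s
v_mean = 0.85 × 0.4914 = 0.4177 m/s
Q = A × v_mean = 4.46 × 0.4177 = 1.863 m³/s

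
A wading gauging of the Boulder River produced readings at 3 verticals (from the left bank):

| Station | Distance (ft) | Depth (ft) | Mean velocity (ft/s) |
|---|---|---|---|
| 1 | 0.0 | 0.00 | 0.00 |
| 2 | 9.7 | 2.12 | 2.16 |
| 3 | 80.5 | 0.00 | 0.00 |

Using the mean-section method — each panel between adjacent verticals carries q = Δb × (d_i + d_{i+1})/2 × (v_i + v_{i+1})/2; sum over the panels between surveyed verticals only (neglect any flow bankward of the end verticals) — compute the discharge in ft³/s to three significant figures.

Panel 1-2: Δb = 9.7 ft, d̄ = (0.00+2.12)/2 = 1.06, v̄ = (0.00+2.16)/2 = 1.08 → q = 9.7×1.06×1.08 = 11.10 ft³/s
Panel 2-3: Δb = 70.8 ft, d̄ = (2.12+0.00)/2 = 1.06, v̄ = (2.16+0.00)/2 = 1.08 → q = 70.8×1.06×1.08 = 81.05 ft³/s
Q = Σ q = 92.16 ft³/s

92.2 ft³/s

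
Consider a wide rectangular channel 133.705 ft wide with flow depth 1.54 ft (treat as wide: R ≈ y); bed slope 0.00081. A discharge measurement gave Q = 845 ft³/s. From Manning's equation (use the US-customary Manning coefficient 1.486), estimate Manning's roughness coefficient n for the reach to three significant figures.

A = b·y = 133.705 × 1.54 = 205.9 ft²
Wide channel: R ≈ y = 1.54 ft
n = (1.486/Q)·A·R^(2/3)·S^(1/2) = (1.486/845) × 205.9 × 1.334 × 0.02846 = 0.01374

0.0137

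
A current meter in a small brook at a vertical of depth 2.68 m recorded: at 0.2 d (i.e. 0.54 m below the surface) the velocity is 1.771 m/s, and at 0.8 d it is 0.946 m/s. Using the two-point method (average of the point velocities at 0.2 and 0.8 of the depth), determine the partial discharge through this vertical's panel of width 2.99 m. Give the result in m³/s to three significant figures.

10.9 m³/s

v̄ = (1.771 + 0.946) / 2 = 1.359 m/s
q = v̄ × d × w = 1.359 × 2.68 × 2.99 = 10.89 m³/s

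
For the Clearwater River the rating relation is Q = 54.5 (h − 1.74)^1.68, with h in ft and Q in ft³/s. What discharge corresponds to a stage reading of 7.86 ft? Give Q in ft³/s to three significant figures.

1140 ft³/s

Q = 54.5 × (7.86 − 1.74)^1.68 = 54.5 × 6.12^1.68 = 1143 ft³/s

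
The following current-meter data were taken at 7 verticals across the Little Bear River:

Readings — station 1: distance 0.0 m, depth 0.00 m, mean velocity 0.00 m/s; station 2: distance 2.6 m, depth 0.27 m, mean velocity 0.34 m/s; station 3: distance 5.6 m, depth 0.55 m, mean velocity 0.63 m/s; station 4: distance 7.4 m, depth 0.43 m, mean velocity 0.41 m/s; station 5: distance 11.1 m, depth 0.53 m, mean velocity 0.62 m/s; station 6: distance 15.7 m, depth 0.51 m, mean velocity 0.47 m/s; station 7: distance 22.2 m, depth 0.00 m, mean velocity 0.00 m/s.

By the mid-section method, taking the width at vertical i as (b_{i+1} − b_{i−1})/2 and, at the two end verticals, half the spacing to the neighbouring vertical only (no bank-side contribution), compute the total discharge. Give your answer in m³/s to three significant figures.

w_2 = (5.6 − 0.0)/2 = 2.8 m; q_2 = 0.34 × 0.27 × 2.8 = 0.2570 m³/s
w_3 = (7.4 − 2.6)/2 = 2.4 m; q_3 = 0.63 × 0.55 × 2.4 = 0.8316 m³/s
w_4 = (11.1 − 5.6)/2 = 2.75 m; q_4 = 0.41 × 0.43 × 2.75 = 0.4848 m³/s
w_5 = (15.7 − 7.4)/2 = 4.15 m; q_5 = 0.62 × 0.53 × 4.15 = 1.364 m³/s
w_6 = (22.2 − 11.1)/2 = 5.55 m; q_6 = 0.47 × 0.51 × 5.55 = 1.330 m³/s
Stations 1, 7 contribute zero (depth or velocity is 0).
Q = Σ qᵢ = 4.267 m³/s

4.27 m³/s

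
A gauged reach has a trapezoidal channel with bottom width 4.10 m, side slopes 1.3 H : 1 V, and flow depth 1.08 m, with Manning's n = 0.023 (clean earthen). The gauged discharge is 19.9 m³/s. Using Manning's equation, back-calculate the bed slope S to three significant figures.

0.00829

A = (b + z·y)·y = (4.10 + 1.3×1.08)×1.08 = 5.944 m²
P = b + 2y√(1+z²) = 4.10 + 2×1.08×√(1+1.3²) = 7.643 m
R = A/P = 5.944/7.643 = 0.7778 m
S = (Q·n / (1·A·R^(2/3)))² = (19.9×0.023 / (1×5.944×0.8457))² = 0.008289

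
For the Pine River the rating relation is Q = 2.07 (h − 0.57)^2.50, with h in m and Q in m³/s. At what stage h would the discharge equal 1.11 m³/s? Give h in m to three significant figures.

1.35 m

h − h₀ = (Q/C)^(1/b) = (1.11/2.07)^(1/2.50) = 0.7794 m
h = 0.57 + 0.7794 = 1.349 m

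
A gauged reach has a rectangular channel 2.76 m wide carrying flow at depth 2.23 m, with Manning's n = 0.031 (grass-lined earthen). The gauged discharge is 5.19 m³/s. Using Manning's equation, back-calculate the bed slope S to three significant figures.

A = b·y = 2.76 × 2.23 = 6.155 m²
P = b + 2y = 2.76 + 2×2.23 = 7.220 m
R = A/P = 6.155/7.220 = 0.8525 m
S = (Q·n / (1·A·R^(2/3)))² = (5.19×0.031 / (1×6.155×0.8991))² = 0.0008454

0.000845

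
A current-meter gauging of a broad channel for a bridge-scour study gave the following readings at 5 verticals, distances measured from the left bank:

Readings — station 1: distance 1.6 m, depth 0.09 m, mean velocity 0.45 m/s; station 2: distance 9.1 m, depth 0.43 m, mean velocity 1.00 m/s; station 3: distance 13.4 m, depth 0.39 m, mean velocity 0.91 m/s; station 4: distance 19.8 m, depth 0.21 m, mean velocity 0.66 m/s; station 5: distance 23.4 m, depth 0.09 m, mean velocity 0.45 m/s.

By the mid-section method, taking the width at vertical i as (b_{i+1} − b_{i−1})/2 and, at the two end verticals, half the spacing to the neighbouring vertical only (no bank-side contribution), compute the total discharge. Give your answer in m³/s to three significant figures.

5.35 m³/s

w_1 = (9.1 − 1.6)/2 = 3.75 m; q_1 = 0.45 × 0.09 × 3.75 = 0.1519 m³/s
w_2 = (13.4 − 1.6)/2 = 5.9 m; q_2 = 1.00 × 0.43 × 5.9 = 2.537 m³/s
w_3 = (19.8 − 9.1)/2 = 5.35 m; q_3 = 0.91 × 0.39 × 5.35 = 1.899 m³/s
w_4 = (23.4 − 13.4)/2 = 5 m; q_4 = 0.66 × 0.21 × 5 = 0.6930 m³/s
w_5 = (23.4 − 19.8)/2 = 1.8 m; q_5 = 0.45 × 0.09 × 1.8 = 0.07290 m³/s
Q = Σ qᵢ = 5.353 m³/s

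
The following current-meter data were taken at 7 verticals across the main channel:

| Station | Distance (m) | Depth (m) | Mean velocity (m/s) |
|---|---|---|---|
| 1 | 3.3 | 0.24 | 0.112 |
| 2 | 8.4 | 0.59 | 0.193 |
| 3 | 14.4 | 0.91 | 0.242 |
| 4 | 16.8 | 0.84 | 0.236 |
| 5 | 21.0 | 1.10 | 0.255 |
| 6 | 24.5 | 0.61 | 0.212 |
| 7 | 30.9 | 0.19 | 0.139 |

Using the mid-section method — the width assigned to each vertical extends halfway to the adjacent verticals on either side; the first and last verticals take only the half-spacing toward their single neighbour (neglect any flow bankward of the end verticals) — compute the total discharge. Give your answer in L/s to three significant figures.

4080 L/s

w_1 = (8.4 − 3.3)/2 = 2.55 m; q_1 = 0.112 × 0.24 × 2.55 = 0.06854 m³/s
w_2 = (14.4 − 3.3)/2 = 5.55 m; q_2 = 0.193 × 0.59 × 5.55 = 0.6320 m³/s
w_3 = (16.8 − 8.4)/2 = 4.2 m; q_3 = 0.242 × 0.91 × 4.2 = 0.9249 m³/s
w_4 = (21.0 − 14.4)/2 = 3.3 m; q_4 = 0.236 × 0.84 × 3.3 = 0.6542 m³/s
w_5 = (24.5 − 16.8)/2 = 3.85 m; q_5 = 0.255 × 1.10 × 3.85 = 1.080 m³/s
w_6 = (30.9 − 21.0)/2 = 4.95 m; q_6 = 0.212 × 0.61 × 4.95 = 0.6401 m³/s
w_7 = (30.9 − 24.5)/2 = 3.2 m; q_7 = 0.139 × 0.19 × 3.2 = 0.08451 m³/s
Q = Σ qᵢ = 4.084 m³/s
= 4.084 × 1000 = 4084 L/s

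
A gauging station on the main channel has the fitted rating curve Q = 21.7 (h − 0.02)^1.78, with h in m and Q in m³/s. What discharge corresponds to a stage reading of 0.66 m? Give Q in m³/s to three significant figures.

9.81 m³/s

Q = 21.7 × (0.66 − 0.02)^1.78 = 21.7 × 0.64^1.78 = 9.805 m³/s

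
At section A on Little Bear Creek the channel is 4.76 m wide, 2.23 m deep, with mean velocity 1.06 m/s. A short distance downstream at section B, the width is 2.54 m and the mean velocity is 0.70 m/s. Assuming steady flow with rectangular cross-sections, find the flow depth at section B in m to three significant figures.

Q = A₁V₁ = (4.76×2.23) × 1.06 = 11.25 m³/s
d₂ = Q/(b₂ V₂) = 11.25/(2.54×0.70) = 6.328 m

6.33 m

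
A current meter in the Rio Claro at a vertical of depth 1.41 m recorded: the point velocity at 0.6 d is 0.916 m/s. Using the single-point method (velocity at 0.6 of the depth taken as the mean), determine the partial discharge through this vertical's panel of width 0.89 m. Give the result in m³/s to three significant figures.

v̄ = v₀.₆ = 0.916 m/s
q = v̄ × d × w = 0.9160 × 1.41 × 0.89 = 1.149 m³/s

1.15 m³/s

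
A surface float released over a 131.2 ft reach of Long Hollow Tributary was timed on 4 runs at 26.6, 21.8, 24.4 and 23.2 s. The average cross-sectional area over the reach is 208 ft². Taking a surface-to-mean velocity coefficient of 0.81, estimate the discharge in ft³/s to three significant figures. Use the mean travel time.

921 ft³/s

t̄ = (26.6 + 21.8 + 24.4 + 23.2) / 4 = 24 s
v_surface = L / t̄ = 131.2 / 24 = 5.467 ft/s
v_mean = 0.81 × 5.467 = 4.428 ft/s
Q = A × v_mean = 208 × 4.428 = 921.0 ft³/s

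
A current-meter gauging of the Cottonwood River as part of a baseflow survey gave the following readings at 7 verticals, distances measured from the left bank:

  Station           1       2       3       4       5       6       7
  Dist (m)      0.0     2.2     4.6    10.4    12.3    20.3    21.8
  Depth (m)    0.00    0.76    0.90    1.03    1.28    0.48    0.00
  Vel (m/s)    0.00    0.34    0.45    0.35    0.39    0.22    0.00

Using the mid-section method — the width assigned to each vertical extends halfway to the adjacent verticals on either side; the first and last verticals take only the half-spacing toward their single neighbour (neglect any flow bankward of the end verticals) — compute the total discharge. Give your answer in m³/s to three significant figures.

6.62 m³/s

w_2 = (4.6 − 0.0)/2 = 2.3 m; q_2 = 0.34 × 0.76 × 2.3 = 0.5943 m³/s
w_3 = (10.4 − 2.2)/2 = 4.1 m; q_3 = 0.45 × 0.90 × 4.1 = 1.661 m³/s
w_4 = (12.3 − 4.6)/2 = 3.85 m; q_4 = 0.35 × 1.03 × 3.85 = 1.388 m³/s
w_5 = (20.3 − 10.4)/2 = 4.95 m; q_5 = 0.39 × 1.28 × 4.95 = 2.471 m³/s
w_6 = (21.8 − 12.3)/2 = 4.75 m; q_6 = 0.22 × 0.48 × 4.75 = 0.5016 m³/s
Stations 1, 7 contribute zero (depth or velocity is 0).
Q = Σ qᵢ = 6.615 m³/s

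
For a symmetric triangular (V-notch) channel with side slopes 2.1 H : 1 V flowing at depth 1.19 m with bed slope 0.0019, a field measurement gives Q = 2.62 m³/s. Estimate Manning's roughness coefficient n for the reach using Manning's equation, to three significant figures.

0.0327

A = z·y² = 2.1×1.19² = 2.974 m²
P = 2y√(1+z²) = 2×1.19×√(1+2.1²) = 5.536 m
R = A/P = 2.974/5.536 = 0.5372 m
n = (1/Q)·A·R^(2/3)·S^(1/2) = (1/2.62) × 2.974 × 0.6608 × 0.04359 = 0.03269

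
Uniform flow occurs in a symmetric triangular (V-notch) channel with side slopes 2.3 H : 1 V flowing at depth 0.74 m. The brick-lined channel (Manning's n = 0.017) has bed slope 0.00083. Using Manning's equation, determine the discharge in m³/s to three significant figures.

A = z·y² = 2.3×0.74² = 1.259 m²
P = 2y√(1+z²) = 2×0.74×√(1+2.3²) = 3.712 m
R = A/P = 1.259/3.712 = 0.3393 m
Q = (1/n)·A·R^(2/3)·S^(1/2) = (1/0.017) × 1.259 × 0.3393^(2/3) × 0.00083^(1/2) = 1.038 m³/s

1.04 m³/s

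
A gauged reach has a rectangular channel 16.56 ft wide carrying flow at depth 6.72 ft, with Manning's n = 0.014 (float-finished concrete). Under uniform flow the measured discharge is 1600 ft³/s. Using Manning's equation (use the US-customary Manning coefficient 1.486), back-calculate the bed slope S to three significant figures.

A = b·y = 16.56 × 6.72 = 111.3 ft²
P = b + 2y = 16.56 + 2×6.72 = 30.00 ft
R = A/P = 111.3/30.00 = 3.709 ft
S = (Q·n / (1.486·A·R^(2/3)))² = (1600×0.014 / (1.486×111.3×2.396))² = 0.003195

0.00320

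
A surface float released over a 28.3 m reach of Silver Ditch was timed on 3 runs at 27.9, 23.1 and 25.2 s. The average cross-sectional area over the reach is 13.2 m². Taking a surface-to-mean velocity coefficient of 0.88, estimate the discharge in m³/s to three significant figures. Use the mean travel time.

t̄ = (27.9 + 23.1 + 25.2) / 3 = 25.4 s
v_surface = L / t̄ = 28.3 / 25.4 = 1.114 m/s
v_mean = 0.88 × 1.114 = 0.9805 m/s
Q = A × v_mean = 13.2 × 0.9805 = 12.94 m³/s

12.9 m³/s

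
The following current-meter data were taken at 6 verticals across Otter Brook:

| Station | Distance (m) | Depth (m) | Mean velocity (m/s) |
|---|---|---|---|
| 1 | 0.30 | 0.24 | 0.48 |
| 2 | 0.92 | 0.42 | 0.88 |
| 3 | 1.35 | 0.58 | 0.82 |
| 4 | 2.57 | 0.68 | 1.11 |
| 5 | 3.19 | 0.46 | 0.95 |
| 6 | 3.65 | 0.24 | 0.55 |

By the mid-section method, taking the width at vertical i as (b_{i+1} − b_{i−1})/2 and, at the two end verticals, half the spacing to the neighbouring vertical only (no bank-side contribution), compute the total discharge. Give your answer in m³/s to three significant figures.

w_1 = (0.92 − 0.30)/2 = 0.31 m; q_1 = 0.48 × 0.24 × 0.31 = 0.03571 m³/s
w_2 = (1.35 − 0.30)/2 = 0.525 m; q_2 = 0.88 × 0.42 × 0.525 = 0.1940 m³/s
w_3 = (2.57 − 0.92)/2 = 0.825 m; q_3 = 0.82 × 0.58 × 0.825 = 0.3924 m³/s
w_4 = (3.19 − 1.35)/2 = 0.92 m; q_4 = 1.11 × 0.68 × 0.92 = 0.6944 m³/s
w_5 = (3.65 − 2.57)/2 = 0.54 m; q_5 = 0.95 × 0.46 × 0.54 = 0.2360 m³/s
w_6 = (3.65 − 3.19)/2 = 0.23 m; q_6 = 0.55 × 0.24 × 0.23 = 0.03036 m³/s
Q = Σ qᵢ = 1.583 m³/s

1.58 m³/s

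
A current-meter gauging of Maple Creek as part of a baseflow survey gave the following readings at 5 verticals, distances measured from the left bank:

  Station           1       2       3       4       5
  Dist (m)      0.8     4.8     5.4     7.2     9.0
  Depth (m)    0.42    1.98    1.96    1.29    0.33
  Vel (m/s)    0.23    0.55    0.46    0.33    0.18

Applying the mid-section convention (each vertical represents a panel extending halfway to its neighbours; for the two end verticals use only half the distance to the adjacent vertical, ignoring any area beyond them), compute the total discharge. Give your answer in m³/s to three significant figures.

4.60 m³/s

w_1 = (4.8 − 0.8)/2 = 2 m; q_1 = 0.23 × 0.42 × 2 = 0.1932 m³/s
w_2 = (5.4 − 0.8)/2 = 2.3 m; q_2 = 0.55 × 1.98 × 2.3 = 2.505 m³/s
w_3 = (7.2 − 4.8)/2 = 1.2 m; q_3 = 0.46 × 1.96 × 1.2 = 1.082 m³/s
w_4 = (9.0 − 5.4)/2 = 1.8 m; q_4 = 0.33 × 1.29 × 1.8 = 0.7663 m³/s
w_5 = (9.0 − 7.2)/2 = 0.9 m; q_5 = 0.18 × 0.33 × 0.9 = 0.05346 m³/s
Q = Σ qᵢ = 4.600 m³/s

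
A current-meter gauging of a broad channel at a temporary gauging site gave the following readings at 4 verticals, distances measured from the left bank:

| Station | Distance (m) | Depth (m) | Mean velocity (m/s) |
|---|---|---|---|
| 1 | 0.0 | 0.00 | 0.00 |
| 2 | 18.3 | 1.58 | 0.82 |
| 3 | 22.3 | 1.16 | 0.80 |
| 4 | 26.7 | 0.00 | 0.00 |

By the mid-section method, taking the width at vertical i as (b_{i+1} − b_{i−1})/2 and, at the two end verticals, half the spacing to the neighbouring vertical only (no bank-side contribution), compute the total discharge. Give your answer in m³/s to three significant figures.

w_2 = (22.3 − 0.0)/2 = 11.15 m; q_2 = 0.82 × 1.58 × 11.15 = 14.45 m³/s
w_3 = (26.7 − 18.3)/2 = 4.2 m; q_3 = 0.80 × 1.16 × 4.2 = 3.898 m³/s
Stations 1, 4 contribute zero (depth or velocity is 0).
Q = Σ qᵢ = 18.34 m³/s

18.3 m³/s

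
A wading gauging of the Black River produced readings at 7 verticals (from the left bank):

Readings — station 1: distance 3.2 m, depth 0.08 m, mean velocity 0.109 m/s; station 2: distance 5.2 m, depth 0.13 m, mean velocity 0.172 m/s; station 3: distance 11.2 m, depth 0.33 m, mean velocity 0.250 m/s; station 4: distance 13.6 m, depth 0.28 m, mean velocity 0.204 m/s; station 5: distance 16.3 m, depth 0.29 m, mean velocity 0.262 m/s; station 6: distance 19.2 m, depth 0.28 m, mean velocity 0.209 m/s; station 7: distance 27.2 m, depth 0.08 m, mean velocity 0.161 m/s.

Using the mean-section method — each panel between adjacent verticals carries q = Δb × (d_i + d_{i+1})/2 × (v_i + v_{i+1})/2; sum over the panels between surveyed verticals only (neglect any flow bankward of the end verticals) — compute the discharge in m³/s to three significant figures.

Panel 1-2: Δb = 2 m, d̄ = (0.08+0.13)/2 = 0.105, v̄ = (0.109+0.172)/2 = 0.1405 → q = 2×0.105×0.1405 = 0.02951 m³/s
Panel 2-3: Δb = 6 m, d̄ = (0.13+0.33)/2 = 0.23, v̄ = (0.172+0.250)/2 = 0.211 → q = 6×0.23×0.211 = 0.2912 m³/s
Panel 3-4: Δb = 2.4 m, d̄ = (0.33+0.28)/2 = 0.305, v̄ = (0.250+0.204)/2 = 0.227 → q = 2.4×0.305×0.227 = 0.1662 m³/s
Panel 4-5: Δb = 2.7 m, d̄ = (0.28+0.29)/2 = 0.285, v̄ = (0.204+0.262)/2 = 0.233 → q = 2.7×0.285×0.233 = 0.1793 m³/s
Panel 5-6: Δb = 2.9 m, d̄ = (0.29+0.28)/2 = 0.285, v̄ = (0.262+0.209)/2 = 0.2355 → q = 2.9×0.285×0.2355 = 0.1946 m³/s
Panel 6-7: Δb = 8 m, d̄ = (0.28+0.08)/2 = 0.18, v̄ = (0.209+0.161)/2 = 0.185 → q = 8×0.18×0.185 = 0.2664 m³/s
Q = Σ q = 1.127 m³/s

1.13 m³/s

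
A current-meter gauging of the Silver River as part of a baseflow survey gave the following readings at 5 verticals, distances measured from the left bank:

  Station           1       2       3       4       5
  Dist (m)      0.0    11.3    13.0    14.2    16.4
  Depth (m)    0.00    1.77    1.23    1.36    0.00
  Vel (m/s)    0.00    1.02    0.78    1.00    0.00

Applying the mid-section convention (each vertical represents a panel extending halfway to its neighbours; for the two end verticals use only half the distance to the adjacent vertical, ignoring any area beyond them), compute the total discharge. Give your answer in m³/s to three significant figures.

w_2 = (13.0 − 0.0)/2 = 6.5 m; q_2 = 1.02 × 1.77 × 6.5 = 11.74 m³/s
w_3 = (14.2 − 11.3)/2 = 1.45 m; q_3 = 0.78 × 1.23 × 1.45 = 1.391 m³/s
w_4 = (16.4 − 13.0)/2 = 1.7 m; q_4 = 1.00 × 1.36 × 1.7 = 2.312 m³/s
Stations 1, 5 contribute zero (depth or velocity is 0).
Q = Σ qᵢ = 15.44 m³/s

15.4 m³/s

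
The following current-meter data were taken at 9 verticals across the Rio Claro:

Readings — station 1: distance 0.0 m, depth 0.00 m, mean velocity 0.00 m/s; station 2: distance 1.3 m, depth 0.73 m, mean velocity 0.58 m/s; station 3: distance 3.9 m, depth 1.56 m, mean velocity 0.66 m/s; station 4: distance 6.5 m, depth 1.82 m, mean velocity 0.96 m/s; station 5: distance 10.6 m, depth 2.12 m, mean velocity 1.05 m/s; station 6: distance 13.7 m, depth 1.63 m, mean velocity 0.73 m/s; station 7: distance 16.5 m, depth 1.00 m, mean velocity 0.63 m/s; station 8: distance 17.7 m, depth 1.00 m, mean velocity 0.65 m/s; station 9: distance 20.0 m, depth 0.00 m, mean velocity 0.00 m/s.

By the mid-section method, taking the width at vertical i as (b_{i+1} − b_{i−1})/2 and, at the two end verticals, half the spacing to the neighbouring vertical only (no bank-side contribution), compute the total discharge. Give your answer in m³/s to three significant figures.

w_2 = (3.9 − 0.0)/2 = 1.95 m; q_2 = 0.58 × 0.73 × 1.95 = 0.8256 m³/s
w_3 = (6.5 − 1.3)/2 = 2.6 m; q_3 = 0.66 × 1.56 × 2.6 = 2.677 m³/s
w_4 = (10.6 − 3.9)/2 = 3.35 m; q_4 = 0.96 × 1.82 × 3.35 = 5.853 m³/s
w_5 = (13.7 − 6.5)/2 = 3.6 m; q_5 = 1.05 × 2.12 × 3.6 = 8.014 m³/s
w_6 = (16.5 − 10.6)/2 = 2.95 m; q_6 = 0.73 × 1.63 × 2.95 = 3.510 m³/s
w_7 = (17.7 − 13.7)/2 = 2 m; q_7 = 0.63 × 1.00 × 2 = 1.260 m³/s
w_8 = (20.0 − 16.5)/2 = 1.75 m; q_8 = 0.65 × 1.00 × 1.75 = 1.138 m³/s
Stations 1, 9 contribute zero (depth or velocity is 0).
Q = Σ qᵢ = 23.28 m³/s

23.3 m³/s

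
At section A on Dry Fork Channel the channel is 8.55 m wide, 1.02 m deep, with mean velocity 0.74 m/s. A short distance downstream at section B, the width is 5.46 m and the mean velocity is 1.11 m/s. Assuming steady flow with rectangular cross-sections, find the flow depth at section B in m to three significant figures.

Q = A₁V₁ = (8.55×1.02) × 0.74 = 6.454 m³/s
d₂ = Q/(b₂ V₂) = 6.454/(5.46×1.11) = 1.065 m

1.06 m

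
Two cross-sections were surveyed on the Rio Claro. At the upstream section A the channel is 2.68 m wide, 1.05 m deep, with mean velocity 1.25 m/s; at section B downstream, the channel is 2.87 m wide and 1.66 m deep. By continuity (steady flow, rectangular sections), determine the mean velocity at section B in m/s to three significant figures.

Q = A₁V₁ = (2.68×1.05) × 1.25 = 3.518 m³/s
A₂ = 2.87 × 1.66 = 4.764 m²
V₂ = Q/A₂ = 3.518/4.764 = 0.7383 m/s

0.738 m/s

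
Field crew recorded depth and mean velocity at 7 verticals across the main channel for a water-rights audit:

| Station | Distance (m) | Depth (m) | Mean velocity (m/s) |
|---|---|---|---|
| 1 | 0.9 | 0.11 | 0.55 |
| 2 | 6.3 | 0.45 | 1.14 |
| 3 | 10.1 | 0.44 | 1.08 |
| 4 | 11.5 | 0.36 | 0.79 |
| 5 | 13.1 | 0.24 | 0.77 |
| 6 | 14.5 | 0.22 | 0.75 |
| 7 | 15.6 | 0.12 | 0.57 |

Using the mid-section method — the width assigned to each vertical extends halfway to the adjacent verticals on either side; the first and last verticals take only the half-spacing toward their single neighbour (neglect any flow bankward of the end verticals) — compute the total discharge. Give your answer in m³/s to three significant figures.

w_1 = (6.3 − 0.9)/2 = 2.7 m; q_1 = 0.55 × 0.11 × 2.7 = 0.1634 m³/s
w_2 = (10.1 − 0.9)/2 = 4.6 m; q_2 = 1.14 × 0.45 × 4.6 = 2.360 m³/s
w_3 = (11.5 − 6.3)/2 = 2.6 m; q_3 = 1.08 × 0.44 × 2.6 = 1.236 m³/s
w_4 = (13.1 − 10.1)/2 = 1.5 m; q_4 = 0.79 × 0.36 × 1.5 = 0.4266 m³/s
w_5 = (14.5 − 11.5)/2 = 1.5 m; q_5 = 0.77 × 0.24 × 1.5 = 0.2772 m³/s
w_6 = (15.6 − 13.1)/2 = 1.25 m; q_6 = 0.75 × 0.22 × 1.25 = 0.2063 m³/s
w_7 = (15.6 − 14.5)/2 = 0.55 m; q_7 = 0.57 × 0.12 × 0.55 = 0.03762 m³/s
Q = Σ qᵢ = 4.706 m³/s

4.71 m³/s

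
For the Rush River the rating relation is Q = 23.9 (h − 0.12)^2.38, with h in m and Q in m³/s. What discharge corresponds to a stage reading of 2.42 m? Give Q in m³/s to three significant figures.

174 m³/s

Q = 23.9 × (2.42 − 0.12)^2.38 = 23.9 × 2.3^2.38 = 173.5 m³/s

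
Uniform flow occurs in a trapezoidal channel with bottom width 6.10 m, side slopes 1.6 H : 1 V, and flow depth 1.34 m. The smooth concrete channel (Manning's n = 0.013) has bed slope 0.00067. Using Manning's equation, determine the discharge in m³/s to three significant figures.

21.9 m³/s

A = (b + z·y)·y = (6.10 + 1.6×1.34)×1.34 = 11.05 m²
P = b + 2y√(1+z²) = 6.10 + 2×1.34×√(1+1.6²) = 11.16 m
R = A/P = 11.05/11.16 = 0.9902 m
Q = (1/n)·A·R^(2/3)·S^(1/2) = (1/0.013) × 11.05 × 0.9902^(2/3) × 0.00067^(1/2) = 21.85 m³/s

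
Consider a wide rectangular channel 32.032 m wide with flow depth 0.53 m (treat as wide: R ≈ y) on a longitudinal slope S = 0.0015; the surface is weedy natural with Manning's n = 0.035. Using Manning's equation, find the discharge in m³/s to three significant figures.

12.3 m³/s

A = b·y = 32.032 × 0.53 = 16.98 m²
Wide channel: R ≈ y = 0.53 m
Q = (1/n)·A·R^(2/3)·S^(1/2) = (1/0.035) × 16.98 × 0.5300^(2/3) × 0.0015^(1/2) = 12.30 m³/s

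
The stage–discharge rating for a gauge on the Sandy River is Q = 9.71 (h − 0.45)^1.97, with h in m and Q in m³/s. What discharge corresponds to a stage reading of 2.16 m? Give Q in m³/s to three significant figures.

27.9 m³/s

Q = 9.71 × (2.16 − 0.45)^1.97 = 9.71 × 1.71^1.97 = 27.94 m³/s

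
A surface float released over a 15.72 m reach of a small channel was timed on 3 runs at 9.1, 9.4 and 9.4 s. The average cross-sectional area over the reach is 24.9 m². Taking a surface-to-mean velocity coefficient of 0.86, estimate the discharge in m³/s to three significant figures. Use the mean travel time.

36.2 m³/s

t̄ = (9.1 + 9.4 + 9.4) / 3 = 9.3 s
v_surface = L / t̄ = 15.72 / 9.3 = 1.690 m/s
v_mean = 0.86 × 1.690 = 1.454 m/s
Q = A × v_mean = 24.9 × 1.454 = 36.20 m³/s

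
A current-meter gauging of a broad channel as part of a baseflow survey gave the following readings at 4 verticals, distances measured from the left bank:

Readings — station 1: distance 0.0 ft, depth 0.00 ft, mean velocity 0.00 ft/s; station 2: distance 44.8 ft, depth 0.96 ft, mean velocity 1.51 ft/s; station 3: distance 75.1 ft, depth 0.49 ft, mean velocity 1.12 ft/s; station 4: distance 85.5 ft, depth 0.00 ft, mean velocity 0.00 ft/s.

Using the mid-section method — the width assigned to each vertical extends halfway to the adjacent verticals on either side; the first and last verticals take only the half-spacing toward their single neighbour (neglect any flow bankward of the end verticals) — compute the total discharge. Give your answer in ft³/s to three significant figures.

65.6 ft³/s

w_2 = (75.1 − 0.0)/2 = 37.55 ft; q_2 = 1.51 × 0.96 × 37.55 = 54.43 ft³/s
w_3 = (85.5 − 44.8)/2 = 20.35 ft; q_3 = 1.12 × 0.49 × 20.35 = 11.17 ft³/s
Stations 1, 4 contribute zero (depth or velocity is 0).
Q = Σ qᵢ = 65.60 ft³/s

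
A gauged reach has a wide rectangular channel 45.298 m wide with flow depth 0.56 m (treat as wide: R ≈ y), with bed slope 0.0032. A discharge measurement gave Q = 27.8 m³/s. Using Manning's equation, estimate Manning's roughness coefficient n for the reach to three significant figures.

0.0351

A = b·y = 45.298 × 0.56 = 25.37 m²
Wide channel: R ≈ y = 0.56 m
n = (1/Q)·A·R^(2/3)·S^(1/2) = (1/27.8) × 25.37 × 0.6794 × 0.05657 = 0.03507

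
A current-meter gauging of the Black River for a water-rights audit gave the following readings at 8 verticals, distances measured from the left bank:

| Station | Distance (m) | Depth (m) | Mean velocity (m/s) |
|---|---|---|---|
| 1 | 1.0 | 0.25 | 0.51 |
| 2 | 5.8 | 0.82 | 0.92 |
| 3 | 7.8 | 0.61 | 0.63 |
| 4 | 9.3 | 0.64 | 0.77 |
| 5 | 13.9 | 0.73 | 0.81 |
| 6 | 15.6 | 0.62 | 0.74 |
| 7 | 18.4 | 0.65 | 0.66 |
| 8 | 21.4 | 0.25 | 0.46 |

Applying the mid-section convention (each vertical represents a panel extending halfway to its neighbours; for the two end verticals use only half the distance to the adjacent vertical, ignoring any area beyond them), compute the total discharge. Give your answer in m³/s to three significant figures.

9.36 m³/s

w_1 = (5.8 − 1.0)/2 = 2.4 m; q_1 = 0.51 × 0.25 × 2.4 = 0.3060 m³/s
w_2 = (7.8 − 1.0)/2 = 3.4 m; q_2 = 0.92 × 0.82 × 3.4 = 2.565 m³/s
w_3 = (9.3 − 5.8)/2 = 1.75 m; q_3 = 0.63 × 0.61 × 1.75 = 0.6725 m³/s
w_4 = (13.9 − 7.8)/2 = 3.05 m; q_4 = 0.77 × 0.64 × 3.05 = 1.503 m³/s
w_5 = (15.6 − 9.3)/2 = 3.15 m; q_5 = 0.81 × 0.73 × 3.15 = 1.863 m³/s
w_6 = (18.4 − 13.9)/2 = 2.25 m; q_6 = 0.74 × 0.62 × 2.25 = 1.032 m³/s
w_7 = (21.4 − 15.6)/2 = 2.9 m; q_7 = 0.66 × 0.65 × 2.9 = 1.244 m³/s
w_8 = (21.4 − 18.4)/2 = 1.5 m; q_8 = 0.46 × 0.25 × 1.5 = 0.1725 m³/s
Q = Σ qᵢ = 9.358 m³/s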